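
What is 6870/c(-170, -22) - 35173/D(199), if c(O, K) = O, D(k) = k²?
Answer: -27803828/673217 ≈ -41.300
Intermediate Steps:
6870/c(-170, -22) - 35173/D(199) = 6870/(-170) - 35173/(199²) = 6870*(-1/170) - 35173/39601 = -687/17 - 35173*1/39601 = -687/17 - 35173/39601 = -27803828/673217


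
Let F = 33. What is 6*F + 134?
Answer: 332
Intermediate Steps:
6*F + 134 = 6*33 + 134 = 198 + 134 = 332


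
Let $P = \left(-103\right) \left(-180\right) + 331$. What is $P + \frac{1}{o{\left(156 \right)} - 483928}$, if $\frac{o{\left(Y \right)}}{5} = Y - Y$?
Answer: $\frac{9132205287}{483928} \approx 18871.0$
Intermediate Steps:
$o{\left(Y \right)} = 0$ ($o{\left(Y \right)} = 5 \left(Y - Y\right) = 5 \cdot 0 = 0$)
$P = 18871$ ($P = 18540 + 331 = 18871$)
$P + \frac{1}{o{\left(156 \right)} - 483928} = 18871 + \frac{1}{0 - 483928} = 18871 + \frac{1}{-483928} = 18871 - \frac{1}{483928} = \frac{9132205287}{483928}$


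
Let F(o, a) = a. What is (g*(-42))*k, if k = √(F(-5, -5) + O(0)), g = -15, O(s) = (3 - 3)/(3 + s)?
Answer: 630*I*√5 ≈ 1408.7*I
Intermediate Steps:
O(s) = 0 (O(s) = 0/(3 + s) = 0)
k = I*√5 (k = √(-5 + 0) = √(-5) = I*√5 ≈ 2.2361*I)
(g*(-42))*k = (-15*(-42))*(I*√5) = 630*(I*√5) = 630*I*√5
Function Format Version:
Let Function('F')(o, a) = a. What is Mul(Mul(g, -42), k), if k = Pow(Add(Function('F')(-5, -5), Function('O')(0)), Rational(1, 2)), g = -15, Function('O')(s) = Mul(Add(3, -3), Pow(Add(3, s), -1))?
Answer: Mul(630, I, Pow(5, Rational(1, 2))) ≈ Mul(1408.7, I)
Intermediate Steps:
Function('O')(s) = 0 (Function('O')(s) = Mul(0, Pow(Add(3, s), -1)) = 0)
k = Mul(I, Pow(5, Rational(1, 2))) (k = Pow(Add(-5, 0), Rational(1, 2)) = Pow(-5, Rational(1, 2)) = Mul(I, Pow(5, Rational(1, 2))) ≈ Mul(2.2361, I))
Mul(Mul(g, -42), k) = Mul(Mul(-15, -42), Mul(I, Pow(5, Rational(1, 2)))) = Mul(630, Mul(I, Pow(5, Rational(1, 2)))) = Mul(630, I, Pow(5, Rational(1, 2)))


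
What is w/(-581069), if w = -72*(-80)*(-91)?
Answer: 524160/581069 ≈ 0.90206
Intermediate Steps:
w = -524160 (w = 5760*(-91) = -524160)
w/(-581069) = -524160/(-581069) = -524160*(-1/581069) = 524160/581069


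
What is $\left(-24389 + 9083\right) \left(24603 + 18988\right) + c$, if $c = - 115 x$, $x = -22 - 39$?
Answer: $-667196831$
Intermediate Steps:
$x = -61$
$c = 7015$ ($c = \left(-115\right) \left(-61\right) = 7015$)
$\left(-24389 + 9083\right) \left(24603 + 18988\right) + c = \left(-24389 + 9083\right) \left(24603 + 18988\right) + 7015 = \left(-15306\right) 43591 + 7015 = -667203846 + 7015 = -667196831$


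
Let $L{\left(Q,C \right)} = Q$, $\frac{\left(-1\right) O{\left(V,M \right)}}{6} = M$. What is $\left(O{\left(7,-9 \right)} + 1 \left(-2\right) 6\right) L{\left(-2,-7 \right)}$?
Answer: $-84$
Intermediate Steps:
$O{\left(V,M \right)} = - 6 M$
$\left(O{\left(7,-9 \right)} + 1 \left(-2\right) 6\right) L{\left(-2,-7 \right)} = \left(\left(-6\right) \left(-9\right) + 1 \left(-2\right) 6\right) \left(-2\right) = \left(54 - 12\right) \left(-2\right) = 42 \left(-2\right) = -84$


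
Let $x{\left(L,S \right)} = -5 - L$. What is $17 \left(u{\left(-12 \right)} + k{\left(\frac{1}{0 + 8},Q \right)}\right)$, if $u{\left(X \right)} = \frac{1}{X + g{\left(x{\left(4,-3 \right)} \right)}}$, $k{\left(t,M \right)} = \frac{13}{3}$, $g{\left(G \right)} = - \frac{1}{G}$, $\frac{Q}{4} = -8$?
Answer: $\frac{23188}{321} \approx 72.237$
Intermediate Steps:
$Q = -32$ ($Q = 4 \left(-8\right) = -32$)
$k{\left(t,M \right)} = \frac{13}{3}$ ($k{\left(t,M \right)} = 13 \cdot \frac{1}{3} = \frac{13}{3}$)
$u{\left(X \right)} = \frac{1}{\frac{1}{9} + X}$ ($u{\left(X \right)} = \frac{1}{X - \frac{1}{-5 - 4}} = \frac{1}{X - \frac{1}{-9}} = \frac{1}{X - - \frac{1}{9}} = \frac{1}{X + \frac{1}{9}} = \frac{1}{\frac{1}{9} + X}$)
$17 \left(u{\left(-12 \right)} + k{\left(\frac{1}{0 + 8},Q \right)}\right) = 17 \left(\frac{9}{1 + 9 \left(-12\right)} + \frac{13}{3}\right) = 17 \left(\frac{9}{1 - 108} + \frac{13}{3}\right) = 17 \left(\frac{9}{-107} + \frac{13}{3}\right) = 17 \left(9 \left(- \frac{1}{107}\right) + \frac{13}{3}\right) = 17 \left(- \frac{9}{107} + \frac{13}{3}\right) = 17 \cdot \frac{1364}{321} = \frac{23188}{321}$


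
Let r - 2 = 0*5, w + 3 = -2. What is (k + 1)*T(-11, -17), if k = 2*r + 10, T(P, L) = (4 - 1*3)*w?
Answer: -75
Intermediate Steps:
w = -5 (w = -3 - 2 = -5)
r = 2 (r = 2 + 0*5 = 2 + 0 = 2)
T(P, L) = -5 (T(P, L) = (4 - 1*3)*(-5) = (4 - 3)*(-5) = 1*(-5) = -5)
k = 14 (k = 2*2 + 10 = 4 + 10 = 14)
(k + 1)*T(-11, -17) = (14 + 1)*(-5) = 15*(-5) = -75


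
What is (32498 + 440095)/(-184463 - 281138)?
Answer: -472593/465601 ≈ -1.0150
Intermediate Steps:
(32498 + 440095)/(-184463 - 281138) = 472593/(-465601) = 472593*(-1/465601) = -472593/465601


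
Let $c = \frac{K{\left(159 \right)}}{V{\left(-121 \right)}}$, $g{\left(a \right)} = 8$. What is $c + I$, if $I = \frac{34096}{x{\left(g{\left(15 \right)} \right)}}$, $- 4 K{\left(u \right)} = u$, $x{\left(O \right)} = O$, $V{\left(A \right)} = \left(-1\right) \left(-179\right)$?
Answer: $\frac{3051433}{716} \approx 4261.8$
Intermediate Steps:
$V{\left(A \right)} = 179$
$K{\left(u \right)} = - \frac{u}{4}$
$I = 4262$ ($I = \frac{34096}{8} = 34096 \cdot \frac{1}{8} = 4262$)
$c = - \frac{159}{716}$ ($c = \frac{\left(- \frac{1}{4}\right) 159}{179} = \left(- \frac{159}{4}\right) \frac{1}{179} = - \frac{159}{716} \approx -0.22207$)
$c + I = - \frac{159}{716} + 4262 = \frac{3051433}{716}$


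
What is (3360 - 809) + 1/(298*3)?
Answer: 2280595/894 ≈ 2551.0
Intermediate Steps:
(3360 - 809) + 1/(298*3) = 2551 + 1/894 = 2280595/894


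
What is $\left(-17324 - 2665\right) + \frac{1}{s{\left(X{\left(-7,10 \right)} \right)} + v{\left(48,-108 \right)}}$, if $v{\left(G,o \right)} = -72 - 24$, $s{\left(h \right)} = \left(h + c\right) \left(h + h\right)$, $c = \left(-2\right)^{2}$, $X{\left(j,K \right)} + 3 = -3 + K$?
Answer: $- \frac{639649}{32} \approx -19989.0$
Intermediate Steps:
$X{\left(j,K \right)} = -6 + K$ ($X{\left(j,K \right)} = -3 + \left(-3 + K\right) = -6 + K$)
$c = 4$
$s{\left(h \right)} = 2 h \left(4 + h\right)$ ($s{\left(h \right)} = \left(h + 4\right) \left(h + h\right) = \left(4 + h\right) 2 h = 2 h \left(4 + h\right)$)
$v{\left(G,o \right)} = -96$
$\left(-17324 - 2665\right) + \frac{1}{s{\left(X{\left(-7,10 \right)} \right)} + v{\left(48,-108 \right)}} = \left(-17324 - 2665\right) + \frac{1}{2 \left(-6 + 10\right) \left(4 + \left(-6 + 10\right)\right) - 96} = -19989 + \frac{1}{2 \cdot 4 \left(4 + 4\right) - 96} = -19989 + \frac{1}{2 \cdot 4 \cdot 8 - 96} = -19989 + \frac{1}{64 - 96} = -19989 + \frac{1}{-32} = -19989 - \frac{1}{32} = - \frac{639649}{32}$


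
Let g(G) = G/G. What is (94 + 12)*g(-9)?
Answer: 106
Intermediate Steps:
g(G) = 1
(94 + 12)*g(-9) = (94 + 12)*1 = 106*1 = 106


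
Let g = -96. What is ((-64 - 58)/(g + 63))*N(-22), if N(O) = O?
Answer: -244/3 ≈ -81.333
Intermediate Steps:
((-64 - 58)/(g + 63))*N(-22) = ((-64 - 58)/(-96 + 63))*(-22) = -122/(-33)*(-22) = -122*(-1/33)*(-22) = (122/33)*(-22) = -244/3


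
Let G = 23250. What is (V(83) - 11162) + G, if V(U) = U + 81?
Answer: 12252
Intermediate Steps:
V(U) = 81 + U
(V(83) - 11162) + G = ((81 + 83) - 11162) + 23250 = (164 - 11162) + 23250 = -10998 + 23250 = 12252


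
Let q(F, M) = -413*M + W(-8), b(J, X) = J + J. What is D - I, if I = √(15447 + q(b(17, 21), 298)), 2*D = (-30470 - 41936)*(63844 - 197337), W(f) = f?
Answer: 4832847079 - I*√107635 ≈ 4.8328e+9 - 328.08*I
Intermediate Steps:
b(J, X) = 2*J
q(F, M) = -8 - 413*M (q(F, M) = -413*M - 8 = -8 - 413*M)
D = 4832847079 (D = ((-30470 - 41936)*(63844 - 197337))/2 = (-72406*(-133493))/2 = (½)*9665694158 = 4832847079)
I = I*√107635 (I = √(15447 + (-8 - 413*298)) = √(15447 + (-8 - 123074)) = √(15447 - 123082) = √(-107635) = I*√107635 ≈ 328.08*I)
D - I = 4832847079 - I*√107635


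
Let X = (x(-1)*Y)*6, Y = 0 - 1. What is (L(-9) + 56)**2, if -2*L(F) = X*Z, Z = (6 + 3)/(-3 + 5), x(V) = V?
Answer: 7225/4 ≈ 1806.3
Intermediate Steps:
Y = -1
Z = 9/2 ≈ 4.5000
X = 6 (X = -1*(-1)*6 = 1*6 = 6)
L(F) = -27/2 (L(F) = -3*9/2 = -1/2*27 = -27/2)
(L(-9) + 56)**2 = (-27/2 + 56)**2 = (85/2)**2 = 7225/4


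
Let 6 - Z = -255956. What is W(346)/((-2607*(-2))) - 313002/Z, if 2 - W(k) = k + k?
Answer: -150717184/111215489 ≈ -1.3552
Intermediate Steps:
W(k) = 2 - 2*k (W(k) = 2 - (k + k) = 2 - 2*k)
Z = 255962 (Z = 6 - 1*(-255956) = 6 + 255956 = 255962)
W(346)/((-2607*(-2))) - 313002/Z = (2 - 2*346)/((-2607*(-2))) - 313002/255962 = (2 - 692)/5214 - 313002*1/255962 = -690*1/5214 - 156501/127981 = -115/869 - 156501/127981 = -150717184/111215489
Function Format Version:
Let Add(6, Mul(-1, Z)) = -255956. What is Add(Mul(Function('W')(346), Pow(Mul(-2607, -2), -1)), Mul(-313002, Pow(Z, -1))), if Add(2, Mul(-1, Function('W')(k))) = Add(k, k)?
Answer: Rational(-150717184, 111215489) ≈ -1.3552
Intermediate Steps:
Function('W')(k) = Add(2, Mul(-2, k)) (Function('W')(k) = Add(2, Mul(-1, Add(k, k))) = Add(2, Mul(-1, Mul(2, k))) = Add(2, Mul(-2, k)))
Z = 255962 (Z = Add(6, Mul(-1, -255956)) = Add(6, 255956) = 255962)
Add(Mul(Function('W')(346), Pow(Mul(-2607, -2), -1)), Mul(-313002, Pow(Z, -1))) = Add(Mul(Add(2, Mul(-2, 346)), Pow(Mul(-2607, -2), -1)), Mul(-313002, Pow(255962, -1))) = Add(Mul(Add(2, -692), Pow(5214, -1)), Mul(-313002, Rational(1, 255962))) = Add(Mul(-690, Rational(1, 5214)), Rational(-156501, 127981)) = Add(Rational(-115, 869), Rational(-156501, 127981)) = Rational(-150717184, 111215489)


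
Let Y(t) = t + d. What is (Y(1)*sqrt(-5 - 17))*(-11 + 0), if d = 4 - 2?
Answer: -33*I*sqrt(22) ≈ -154.78*I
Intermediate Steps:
d = 2
Y(t) = 2 + t (Y(t) = t + 2 = 2 + t)
(Y(1)*sqrt(-5 - 17))*(-11 + 0) = ((2 + 1)*sqrt(-5 - 17))*(-11 + 0) = (3*sqrt(-22))*(-11) = (3*(I*sqrt(22)))*(-11) = (3*I*sqrt(22))*(-11) = -33*I*sqrt(22)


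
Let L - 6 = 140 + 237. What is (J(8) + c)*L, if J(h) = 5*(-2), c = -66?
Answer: -29108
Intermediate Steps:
L = 383 (L = 6 + (140 + 237) = 6 + 377 = 383)
J(h) = -10
(J(8) + c)*L = (-10 - 66)*383 = -76*383 = -29108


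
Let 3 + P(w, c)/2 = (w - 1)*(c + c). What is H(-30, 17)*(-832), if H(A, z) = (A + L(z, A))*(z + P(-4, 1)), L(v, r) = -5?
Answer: -262080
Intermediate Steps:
P(w, c) = -6 + 4*c*(-1 + w) (P(w, c) = -6 + 2*((w - 1)*(c + c)) = -6 + 2*((-1 + w)*(2*c)) = -6 + 2*(2*c*(-1 + w)) = -6 + 4*c*(-1 + w))
H(A, z) = (-26 + z)*(-5 + A) (H(A, z) = (A - 5)*(z + (-6 - 4*1 + 4*1*(-4))) = (-5 + A)*(z + (-6 - 4 - 16)) = (-5 + A)*(z - 26) = (-5 + A)*(-26 + z) = (-26 + z)*(-5 + A))
H(-30, 17)*(-832) = (130 - 26*(-30) - 5*17 - 30*17)*(-832) = (130 + 780 - 85 - 510)*(-832) = 315*(-832) = -262080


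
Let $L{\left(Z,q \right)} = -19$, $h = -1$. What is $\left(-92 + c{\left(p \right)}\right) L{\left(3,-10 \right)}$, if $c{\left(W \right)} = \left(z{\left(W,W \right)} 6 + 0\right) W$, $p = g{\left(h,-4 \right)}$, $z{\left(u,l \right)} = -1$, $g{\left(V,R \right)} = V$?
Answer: $1634$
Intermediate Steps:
$p = -1$
$c{\left(W \right)} = - 6 W$ ($c{\left(W \right)} = \left(\left(-1\right) 6 + 0\right) W = \left(-6 + 0\right) W = - 6 W$)
$\left(-92 + c{\left(p \right)}\right) L{\left(3,-10 \right)} = \left(-92 - -6\right) \left(-19\right) = \left(-92 + 6\right) \left(-19\right) = \left(-86\right) \left(-19\right) = 1634$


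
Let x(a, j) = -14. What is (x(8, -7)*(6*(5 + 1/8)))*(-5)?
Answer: 4305/2 ≈ 2152.5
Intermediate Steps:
(x(8, -7)*(6*(5 + 1/8)))*(-5) = -84*(5 + 1/8)*(-5) = -84*(5 + ⅛)*(-5) = -84*41/8*(-5) = -14*123/4*(-5) = -861/2*(-5) = 4305/2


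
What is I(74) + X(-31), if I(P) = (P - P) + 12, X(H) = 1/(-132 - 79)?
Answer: 2531/211 ≈ 11.995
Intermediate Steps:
X(H) = -1/211 (X(H) = 1/(-211) = -1/211)
I(P) = 12 (I(P) = 0 + 12 = 12)
I(74) + X(-31) = 12 - 1/211 = 2531/211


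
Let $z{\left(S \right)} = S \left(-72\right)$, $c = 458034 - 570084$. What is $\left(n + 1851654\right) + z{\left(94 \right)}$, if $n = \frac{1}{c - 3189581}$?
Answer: $\frac{6091132809065}{3301631} \approx 1.8449 \cdot 10^{6}$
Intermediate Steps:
$c = -112050$ ($c = 458034 - 570084 = -112050$)
$z{\left(S \right)} = - 72 S$
$n = - \frac{1}{3301631}$ ($n = \frac{1}{-112050 - 3189581} = \frac{1}{-3301631} = - \frac{1}{3301631} \approx -3.0288 \cdot 10^{-7}$)
$\left(n + 1851654\right) + z{\left(94 \right)} = \left(- \frac{1}{3301631} + 1851654\right) - 6768 = \frac{6113478247673}{3301631} - 6768 = \frac{6091132809065}{3301631}$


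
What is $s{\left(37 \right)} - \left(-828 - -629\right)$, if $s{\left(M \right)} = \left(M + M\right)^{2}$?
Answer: $5675$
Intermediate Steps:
$s{\left(M \right)} = 4 M^{2}$ ($s{\left(M \right)} = \left(2 M\right)^{2} = 4 M^{2}$)
$s{\left(37 \right)} - \left(-828 - -629\right) = 4 \cdot 37^{2} - \left(-828 - -629\right) = 4 \cdot 1369 - \left(-828 + 629\right) = 5476 - -199 = 5476 + 199 = 5675$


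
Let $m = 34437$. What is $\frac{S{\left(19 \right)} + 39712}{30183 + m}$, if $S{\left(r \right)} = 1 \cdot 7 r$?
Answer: $\frac{7969}{12924} \approx 0.6166$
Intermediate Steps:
$S{\left(r \right)} = 7 r$
$\frac{S{\left(19 \right)} + 39712}{30183 + m} = \frac{7 \cdot 19 + 39712}{30183 + 34437} = \frac{133 + 39712}{64620} = 39845 \cdot \frac{1}{64620} = \frac{7969}{12924}$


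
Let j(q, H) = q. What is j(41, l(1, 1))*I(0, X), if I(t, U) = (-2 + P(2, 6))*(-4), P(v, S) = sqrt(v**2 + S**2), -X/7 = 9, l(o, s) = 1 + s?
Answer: 328 - 328*sqrt(10) ≈ -709.23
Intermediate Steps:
X = -63 (X = -7*9 = -63)
P(v, S) = sqrt(S**2 + v**2)
I(t, U) = 8 - 8*sqrt(10) (I(t, U) = (-2 + sqrt(6**2 + 2**2))*(-4) = (-2 + sqrt(36 + 4))*(-4) = (-2 + sqrt(40))*(-4) = (-2 + 2*sqrt(10))*(-4) = 8 - 8*sqrt(10))
j(41, l(1, 1))*I(0, X) = 41*(8 - 8*sqrt(10)) = 328 - 328*sqrt(10)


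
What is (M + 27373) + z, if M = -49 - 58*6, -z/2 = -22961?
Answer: 72898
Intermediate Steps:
z = 45922 (z = -2*(-22961) = 45922)
M = -397 (M = -49 - 348 = -397)
(M + 27373) + z = (-397 + 27373) + 45922 = 26976 + 45922 = 72898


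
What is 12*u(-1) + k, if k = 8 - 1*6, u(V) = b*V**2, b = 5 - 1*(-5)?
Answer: 122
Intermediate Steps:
b = 10 (b = 5 + 5 = 10)
u(V) = 10*V**2
k = 2 (k = 8 - 6 = 2)
12*u(-1) + k = 12*(10*(-1)**2) + 2 = 12*(10*1) + 2 = 12*10 + 2 = 120 + 2 = 122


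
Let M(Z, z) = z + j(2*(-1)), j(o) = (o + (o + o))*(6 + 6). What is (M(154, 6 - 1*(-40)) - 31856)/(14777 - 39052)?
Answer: 31882/24275 ≈ 1.3134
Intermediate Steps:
j(o) = 36*o (j(o) = (o + 2*o)*12 = (3*o)*12 = 36*o)
M(Z, z) = -72 + z (M(Z, z) = z + 36*(2*(-1)) = z + 36*(-2) = z - 72 = -72 + z)
(M(154, 6 - 1*(-40)) - 31856)/(14777 - 39052) = ((-72 + (6 - 1*(-40))) - 31856)/(14777 - 39052) = ((-72 + (6 + 40)) - 31856)/(-24275) = ((-72 + 46) - 31856)*(-1/24275) = (-26 - 31856)*(-1/24275) = -31882*(-1/24275) = 31882/24275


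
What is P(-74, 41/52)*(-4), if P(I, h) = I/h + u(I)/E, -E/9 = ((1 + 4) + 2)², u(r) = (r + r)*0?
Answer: 15392/41 ≈ 375.41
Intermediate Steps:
u(r) = 0 (u(r) = (2*r)*0 = 0)
E = -441 (E = -9*((1 + 4) + 2)² = -9*(5 + 2)² = -9*7² = -9*49 = -441)
P(I, h) = I/h (P(I, h) = I/h + 0/(-441) = I/h + 0*(-1/441) = I/h + 0 = I/h)
P(-74, 41/52)*(-4) = -74/(41/52)*(-4) = -74/(41*(1/52))*(-4) = -74/41/52*(-4) = -74*52/41*(-4) = -3848/41*(-4) = 15392/41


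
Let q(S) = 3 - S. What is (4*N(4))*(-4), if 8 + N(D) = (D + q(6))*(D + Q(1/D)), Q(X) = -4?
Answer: 128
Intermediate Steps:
N(D) = -8 + (-4 + D)*(-3 + D) (N(D) = -8 + (D + (3 - 1*6))*(D - 4) = -8 + (D + (3 - 6))*(-4 + D) = -8 + (D - 3)*(-4 + D) = -8 + (-3 + D)*(-4 + D) = -8 + (-4 + D)*(-3 + D))
(4*N(4))*(-4) = (4*(4 + 4² - 7*4))*(-4) = (4*(4 + 16 - 28))*(-4) = (4*(-8))*(-4) = -32*(-4) = 128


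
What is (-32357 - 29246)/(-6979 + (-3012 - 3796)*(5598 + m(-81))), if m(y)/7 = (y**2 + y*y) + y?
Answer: 61603/659600059 ≈ 9.3394e-5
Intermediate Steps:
m(y) = 7*y + 14*y**2 (m(y) = 7*((y**2 + y*y) + y) = 7*((y**2 + y**2) + y) = 7*(2*y**2 + y) = 7*(y + 2*y**2) = 7*y + 14*y**2)
(-32357 - 29246)/(-6979 + (-3012 - 3796)*(5598 + m(-81))) = (-32357 - 29246)/(-6979 + (-3012 - 3796)*(5598 + 7*(-81)*(1 + 2*(-81)))) = -61603/(-6979 - 6808*(5598 + 7*(-81)*(1 - 162))) = -61603/(-6979 - 6808*(5598 + 7*(-81)*(-161))) = -61603/(-6979 - 6808*(5598 + 91287)) = -61603/(-6979 - 6808*96885) = -61603/(-6979 - 659593080) = -61603/(-659600059) = -61603*(-1/659600059) = 61603/659600059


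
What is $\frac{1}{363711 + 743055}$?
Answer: $\frac{1}{1106766} \approx 9.0353 \cdot 10^{-7}$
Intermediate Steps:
$\frac{1}{363711 + 743055} = \frac{1}{1106766}$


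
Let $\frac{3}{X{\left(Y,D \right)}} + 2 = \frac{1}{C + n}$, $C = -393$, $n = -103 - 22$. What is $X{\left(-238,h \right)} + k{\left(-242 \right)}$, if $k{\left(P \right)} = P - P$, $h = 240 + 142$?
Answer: $- \frac{1554}{1037} \approx -1.4986$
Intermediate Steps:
$n = -125$
$h = 382$
$k{\left(P \right)} = 0$
$X{\left(Y,D \right)} = - \frac{1554}{1037}$ ($X{\left(Y,D \right)} = \frac{3}{-2 + \frac{1}{-393 - 125}} = \frac{3}{-2 + \frac{1}{-518}} = \frac{3}{-2 - \frac{1}{518}} = \frac{3}{- \frac{1037}{518}} = 3 \left(- \frac{518}{1037}\right) = - \frac{1554}{1037}$)
$X{\left(-238,h \right)} + k{\left(-242 \right)} = - \frac{1554}{1037} + 0 = - \frac{1554}{1037}$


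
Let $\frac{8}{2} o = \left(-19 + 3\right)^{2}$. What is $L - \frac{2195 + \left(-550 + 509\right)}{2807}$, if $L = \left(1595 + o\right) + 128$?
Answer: $\frac{5013955}{2807} \approx 1786.2$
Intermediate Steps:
$o = 64$ ($o = \frac{\left(-19 + 3\right)^{2}}{4} = \frac{\left(-16\right)^{2}}{4} = \frac{1}{4} \cdot 256 = 64$)
$L = 1787$ ($L = \left(1595 + 64\right) + 128 = 1659 + 128 = 1787$)
$L - \frac{2195 + \left(-550 + 509\right)}{2807} = 1787 - \frac{2195 + \left(-550 + 509\right)}{2807} = 1787 - \left(2195 - 41\right) \frac{1}{2807} = 1787 - 2154 \cdot \frac{1}{2807} = 1787 - \frac{2154}{2807} = \frac{5013955}{2807}$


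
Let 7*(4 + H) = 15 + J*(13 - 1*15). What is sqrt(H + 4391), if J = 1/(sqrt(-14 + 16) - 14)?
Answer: sqrt(2023584318 + 679*sqrt(2))/679 ≈ 66.251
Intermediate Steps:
J = 1/(-14 + sqrt(2)) (J = 1/(sqrt(2) - 14) = 1/(-14 + sqrt(2)) ≈ -0.079455)
H = -1247/679 + sqrt(2)/679 (H = -4 + (15 + (-7/97 - sqrt(2)/194)*(13 - 1*15))/7 = -4 + (15 + (-7/97 - sqrt(2)/194)*(13 - 15))/7 = -4 + (15 + (-7/97 - sqrt(2)/194)*(-2))/7 = -4 + (15 + (14/97 + sqrt(2)/97))/7 = -4 + (1469/97 + sqrt(2)/97)/7 = -4 + (1469/679 + sqrt(2)/679) = -1247/679 + sqrt(2)/679 ≈ -1.8344)
sqrt(H + 4391) = sqrt((-1247/679 + sqrt(2)/679) + 4391) = sqrt(2980242/679 + sqrt(2)/679)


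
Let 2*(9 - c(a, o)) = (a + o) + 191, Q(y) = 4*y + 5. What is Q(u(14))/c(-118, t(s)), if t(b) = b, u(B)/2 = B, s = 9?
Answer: -117/32 ≈ -3.6563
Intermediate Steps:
u(B) = 2*B
Q(y) = 5 + 4*y
c(a, o) = -173/2 - a/2 - o/2 (c(a, o) = 9 - ((a + o) + 191)/2 = 9 - (191 + a + o)/2 = 9 + (-191/2 - a/2 - o/2) = -173/2 - a/2 - o/2)
Q(u(14))/c(-118, t(s)) = (5 + 4*(2*14))/(-173/2 - ½*(-118) - ½*9) = (5 + 4*28)/(-173/2 + 59 - 9/2) = (5 + 112)/(-32) = 117*(-1/32) = -117/32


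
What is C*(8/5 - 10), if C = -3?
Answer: 126/5 ≈ 25.200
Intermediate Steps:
C*(8/5 - 10) = -3*(8/5 - 10) = -3*(-42/5) = 126/5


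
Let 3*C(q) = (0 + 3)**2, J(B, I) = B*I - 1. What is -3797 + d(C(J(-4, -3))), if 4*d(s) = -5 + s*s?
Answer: -3796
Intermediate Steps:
J(B, I) = -1 + B*I
C(q) = 3 (C(q) = (0 + 3)**2/3 = (1/3)*3**2 = (1/3)*9 = 3)
d(s) = -5/4 + s**2/4 (d(s) = (-5 + s*s)/4 = (-5 + s**2)/4 = -5/4 + s**2/4)
-3797 + d(C(J(-4, -3))) = -3797 + (-5/4 + (1/4)*3**2) = -3797 + (-5/4 + (1/4)*9) = -3797 + (-5/4 + 9/4) = -3797 + 1 = -3796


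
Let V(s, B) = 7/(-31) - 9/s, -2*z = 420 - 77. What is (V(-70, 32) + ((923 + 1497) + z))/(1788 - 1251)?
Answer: 2439517/582645 ≈ 4.1870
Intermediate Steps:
z = -343/2 (z = -(420 - 77)/2 = -½*343 = -343/2 ≈ -171.50)
V(s, B) = -7/31 - 9/s (V(s, B) = 7*(-1/31) - 9/s = -7/31 - 9/s)
(V(-70, 32) + ((923 + 1497) + z))/(1788 - 1251) = ((-7/31 - 9/(-70)) + ((923 + 1497) - 343/2))/(1788 - 1251) = ((-7/31 - 9*(-1/70)) + (2420 - 343/2))/537 = ((-7/31 + 9/70) + 4497/2)*(1/537) = (-211/2170 + 4497/2)*(1/537) = (2439517/1085)*(1/537) = 2439517/582645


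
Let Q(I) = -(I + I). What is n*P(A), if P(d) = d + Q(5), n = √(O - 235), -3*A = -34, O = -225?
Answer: 8*I*√115/3 ≈ 28.597*I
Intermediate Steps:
A = 34/3 (A = -⅓*(-34) = 34/3 ≈ 11.333)
Q(I) = -2*I
n = 2*I*√115 (n = √(-225 - 235) = √(-460) = 2*I*√115 ≈ 21.448*I)
P(d) = -10 + d (P(d) = d - 2*5 = d - 10 = -10 + d)
n*P(A) = (2*I*√115)*(-10 + 34/3) = (2*I*√115)*(4/3) = 8*I*√115/3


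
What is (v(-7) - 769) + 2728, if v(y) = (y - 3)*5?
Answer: 1909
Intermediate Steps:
v(y) = -15 + 5*y (v(y) = (-3 + y)*5 = -15 + 5*y)
(v(-7) - 769) + 2728 = ((-15 + 5*(-7)) - 769) + 2728 = ((-15 - 35) - 769) + 2728 = (-50 - 769) + 2728 = -819 + 2728 = 1909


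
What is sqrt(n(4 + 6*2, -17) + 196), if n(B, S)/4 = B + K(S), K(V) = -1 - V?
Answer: 18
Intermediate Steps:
n(B, S) = -4 - 4*S + 4*B (n(B, S) = 4*(B + (-1 - S)) = 4*(-1 + B - S) = -4 - 4*S + 4*B)
sqrt(n(4 + 6*2, -17) + 196) = sqrt((-4 - 4*(-17) + 4*(4 + 6*2)) + 196) = sqrt((-4 + 68 + 4*(4 + 12)) + 196) = sqrt((-4 + 68 + 4*16) + 196) = sqrt((-4 + 68 + 64) + 196) = sqrt(128 + 196) = sqrt(324) = 18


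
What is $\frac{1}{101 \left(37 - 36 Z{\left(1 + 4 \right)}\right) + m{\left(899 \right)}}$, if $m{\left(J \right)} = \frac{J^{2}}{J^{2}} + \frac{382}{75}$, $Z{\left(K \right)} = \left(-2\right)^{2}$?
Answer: $- \frac{75}{810068} \approx -9.2585 \cdot 10^{-5}$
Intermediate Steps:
$Z{\left(K \right)} = 4$
$m{\left(J \right)} = \frac{457}{75}$ ($m{\left(J \right)} = \frac{J^{2}}{J^{2}} + 382 \cdot \frac{1}{75} = 1 + \frac{382}{75} = \frac{457}{75}$)
$\frac{1}{101 \left(37 - 36 Z{\left(1 + 4 \right)}\right) + m{\left(899 \right)}} = \frac{1}{101 \left(37 - 144\right) + \frac{457}{75}} = \frac{1}{101 \left(-107\right) + \frac{457}{75}} = \frac{1}{-10807 + \frac{457}{75}} = \frac{1}{- \frac{810068}{75}} = - \frac{75}{810068}$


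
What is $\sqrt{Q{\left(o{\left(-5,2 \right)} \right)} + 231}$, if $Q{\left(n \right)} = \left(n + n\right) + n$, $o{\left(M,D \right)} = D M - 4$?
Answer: $3 \sqrt{21} \approx 13.748$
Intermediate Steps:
$o{\left(M,D \right)} = -4 + D M$
$Q{\left(n \right)} = 3 n$ ($Q{\left(n \right)} = 2 n + n = 3 n$)
$\sqrt{Q{\left(o{\left(-5,2 \right)} \right)} + 231} = \sqrt{3 \left(-4 + 2 \left(-5\right)\right) + 231} = \sqrt{3 \left(-4 - 10\right) + 231} = \sqrt{3 \left(-14\right) + 231} = \sqrt{-42 + 231} = \sqrt{189} = 3 \sqrt{21}$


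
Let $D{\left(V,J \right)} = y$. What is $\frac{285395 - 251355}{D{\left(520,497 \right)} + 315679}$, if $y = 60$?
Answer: $\frac{34040}{315739} \approx 0.10781$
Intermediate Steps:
$D{\left(V,J \right)} = 60$
$\frac{285395 - 251355}{D{\left(520,497 \right)} + 315679} = \frac{285395 - 251355}{60 + 315679} = \frac{34040}{315739}$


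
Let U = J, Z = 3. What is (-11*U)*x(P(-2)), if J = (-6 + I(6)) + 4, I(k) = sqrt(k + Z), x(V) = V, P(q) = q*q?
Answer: -44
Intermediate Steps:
P(q) = q**2
I(k) = sqrt(3 + k) (I(k) = sqrt(k + 3) = sqrt(3 + k))
J = 1 (J = (-6 + sqrt(3 + 6)) + 4 = (-6 + sqrt(9)) + 4 = (-6 + 3) + 4 = -3 + 4 = 1)
U = 1
(-11*U)*x(P(-2)) = -11*1*(-2)**2 = -11*4 = -44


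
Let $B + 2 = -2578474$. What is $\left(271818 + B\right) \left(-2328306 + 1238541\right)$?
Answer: $2513715155370$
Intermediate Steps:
$B = -2578476$ ($B = -2 - 2578474 = -2578476$)
$\left(271818 + B\right) \left(-2328306 + 1238541\right) = \left(271818 - 2578476\right) \left(-2328306 + 1238541\right) = \left(-2306658\right) \left(-1089765\right) = 2513715155370$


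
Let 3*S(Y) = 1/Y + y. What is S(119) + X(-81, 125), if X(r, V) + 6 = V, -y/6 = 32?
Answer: 19636/357 ≈ 55.003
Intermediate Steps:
y = -192 (y = -6*32 = -192)
X(r, V) = -6 + V
S(Y) = -64 + 1/(3*Y) (S(Y) = (1/Y - 192)/3 = (-192 + 1/Y)/3 = -64 + 1/(3*Y))
S(119) + X(-81, 125) = (-64 + (⅓)/119) + (-6 + 125) = (-64 + (⅓)*(1/119)) + 119 = (-64 + 1/357) + 119 = -22847/357 + 119 = 19636/357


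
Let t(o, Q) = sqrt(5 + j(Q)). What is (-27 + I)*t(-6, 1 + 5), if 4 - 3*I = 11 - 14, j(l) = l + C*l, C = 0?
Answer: -74*sqrt(11)/3 ≈ -81.810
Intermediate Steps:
j(l) = l (j(l) = l + 0*l = l + 0 = l)
I = 7/3 (I = 4/3 - (11 - 14)/3 = 4/3 - 1/3*(-3) = 4/3 + 1 = 7/3 ≈ 2.3333)
t(o, Q) = sqrt(5 + Q)
(-27 + I)*t(-6, 1 + 5) = (-27 + 7/3)*sqrt(5 + (1 + 5)) = -74*sqrt(5 + 6)/3 = -74*sqrt(11)/3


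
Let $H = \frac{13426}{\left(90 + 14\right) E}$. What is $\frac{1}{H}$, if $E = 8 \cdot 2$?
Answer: $\frac{832}{6713} \approx 0.12394$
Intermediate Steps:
$E = 16$
$H = \frac{6713}{832}$ ($H = \frac{13426}{\left(90 + 14\right) 16} = \frac{13426}{104 \cdot 16} = \frac{13426}{1664} = 13426 \cdot \frac{1}{1664} = \frac{6713}{832} \approx 8.0685$)
$\frac{1}{H} = \frac{1}{\frac{6713}{832}} = \frac{832}{6713}$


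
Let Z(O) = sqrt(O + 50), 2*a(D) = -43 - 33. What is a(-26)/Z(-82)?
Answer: 19*I*sqrt(2)/4 ≈ 6.7175*I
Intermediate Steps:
a(D) = -38 (a(D) = (-43 - 33)/2 = (1/2)*(-76) = -38)
Z(O) = sqrt(50 + O)
a(-26)/Z(-82) = -38/sqrt(50 - 82) = -38*(-I*sqrt(2)/8) = -(-19)*I*sqrt(2)/4 = 19*I*sqrt(2)/4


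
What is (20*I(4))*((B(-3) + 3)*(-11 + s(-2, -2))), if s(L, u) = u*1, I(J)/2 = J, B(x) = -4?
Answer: 2080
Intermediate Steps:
I(J) = 2*J
s(L, u) = u
(20*I(4))*((B(-3) + 3)*(-11 + s(-2, -2))) = (20*(2*4))*((-4 + 3)*(-11 - 2)) = (20*8)*(-1*(-13)) = 160*13 = 2080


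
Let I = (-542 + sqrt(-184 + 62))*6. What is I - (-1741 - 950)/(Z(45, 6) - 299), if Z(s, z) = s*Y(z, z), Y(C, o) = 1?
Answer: -828699/254 + 6*I*sqrt(122) ≈ -3262.6 + 66.272*I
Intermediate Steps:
Z(s, z) = s (Z(s, z) = s*1 = s)
I = -3252 + 6*I*sqrt(122) (I = (-542 + sqrt(-122))*6 = (-542 + I*sqrt(122))*6 = -3252 + 6*I*sqrt(122) ≈ -3252.0 + 66.272*I)
I - (-1741 - 950)/(Z(45, 6) - 299) = (-3252 + 6*I*sqrt(122)) - (-1741 - 950)/(45 - 299) = (-3252 + 6*I*sqrt(122)) - (-2691)/(-254) = (-3252 + 6*I*sqrt(122)) - (-2691)*(-1)/254 = (-3252 + 6*I*sqrt(122)) - 1*2691/254 = (-3252 + 6*I*sqrt(122)) - 2691/254 = -828699/254 + 6*I*sqrt(122)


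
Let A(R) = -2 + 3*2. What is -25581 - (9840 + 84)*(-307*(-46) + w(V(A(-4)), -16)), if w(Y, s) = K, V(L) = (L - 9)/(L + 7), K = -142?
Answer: -138763101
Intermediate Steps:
A(R) = 4 (A(R) = -2 + 6 = 4)
V(L) = (-9 + L)/(7 + L)
w(Y, s) = -142
-25581 - (9840 + 84)*(-307*(-46) + w(V(A(-4)), -16)) = -25581 - (9840 + 84)*(-307*(-46) - 142) = -25581 - 9924*(14122 - 142) = -25581 - 9924*13980 = -25581 - 1*138737520 = -25581 - 138737520 = -138763101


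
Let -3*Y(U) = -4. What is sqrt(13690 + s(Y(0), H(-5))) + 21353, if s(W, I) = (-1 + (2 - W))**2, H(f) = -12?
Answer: 21353 + sqrt(123211)/3 ≈ 21470.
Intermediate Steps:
Y(U) = 4/3 (Y(U) = -1/3*(-4) = 4/3)
s(W, I) = (1 - W)**2
sqrt(13690 + s(Y(0), H(-5))) + 21353 = sqrt(13690 + (-1 + 4/3)**2) + 21353 = sqrt(13690 + (1/3)**2) + 21353 = sqrt(13690 + 1/9) + 21353 = sqrt(123211/9) + 21353 = sqrt(123211)/3 + 21353 = 21353 + sqrt(123211)/3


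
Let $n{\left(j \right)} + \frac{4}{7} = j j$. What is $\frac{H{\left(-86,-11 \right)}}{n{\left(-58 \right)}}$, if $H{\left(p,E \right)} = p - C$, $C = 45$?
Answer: $- \frac{917}{23544} \approx -0.038948$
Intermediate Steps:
$n{\left(j \right)} = - \frac{4}{7} + j^{2}$ ($n{\left(j \right)} = - \frac{4}{7} + j j = - \frac{4}{7} + j^{2}$)
$H{\left(p,E \right)} = -45 + p$ ($H{\left(p,E \right)} = p - 45 = -45 + p$)
$\frac{H{\left(-86,-11 \right)}}{n{\left(-58 \right)}} = \frac{-45 - 86}{- \frac{4}{7} + \left(-58\right)^{2}} = - \frac{131}{- \frac{4}{7} + 3364} = - \frac{131}{\frac{23544}{7}} = \left(-131\right) \frac{7}{23544} = - \frac{917}{23544}$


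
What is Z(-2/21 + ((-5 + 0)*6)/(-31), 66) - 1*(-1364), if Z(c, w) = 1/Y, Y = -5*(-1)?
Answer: 6821/5 ≈ 1364.2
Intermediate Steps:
Y = 5
Z(c, w) = 1/5
Z(-2/21 + ((-5 + 0)*6)/(-31), 66) - 1*(-1364) = 1/5 - 1*(-1364) = 1/5 + 1364 = 6821/5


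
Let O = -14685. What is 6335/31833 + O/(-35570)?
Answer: 138560711/226459962 ≈ 0.61186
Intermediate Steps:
6335/31833 + O/(-35570) = 6335/31833 - 14685/(-35570) = 6335*(1/31833) - 14685*(-1/35570) = 6335/31833 + 2937/7114 = 138560711/226459962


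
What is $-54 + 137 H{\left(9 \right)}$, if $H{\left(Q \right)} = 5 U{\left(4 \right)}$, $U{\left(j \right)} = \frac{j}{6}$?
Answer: $\frac{1208}{3} \approx 402.67$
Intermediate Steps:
$U{\left(j \right)} = \frac{j}{6}$ ($U{\left(j \right)} = j \frac{1}{6} = \frac{j}{6}$)
$H{\left(Q \right)} = \frac{10}{3}$ ($H{\left(Q \right)} = 5 \cdot \frac{1}{6} \cdot 4 = 5 \cdot \frac{2}{3} = \frac{10}{3}$)
$-54 + 137 H{\left(9 \right)} = -54 + 137 \cdot \frac{10}{3} = -54 + \frac{1370}{3} = \frac{1208}{3}$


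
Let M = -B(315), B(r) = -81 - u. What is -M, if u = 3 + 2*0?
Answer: -84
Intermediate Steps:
u = 3 (u = 3 + 0 = 3)
B(r) = -84 (B(r) = -81 - 1*3 = -81 - 3 = -84)
M = 84 (M = -1*(-84) = 84)
-M = -1*84 = -84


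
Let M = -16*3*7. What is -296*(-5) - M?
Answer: 1816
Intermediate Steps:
M = -336 (M = -48*7 = -336)
-296*(-5) - M = -296*(-5) - 1*(-336) = 1480 + 336 = 1816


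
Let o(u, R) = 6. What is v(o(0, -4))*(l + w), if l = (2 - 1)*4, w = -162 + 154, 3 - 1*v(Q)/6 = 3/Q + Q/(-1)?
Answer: -204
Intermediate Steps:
v(Q) = 18 - 18/Q + 6*Q (v(Q) = 18 - 6*(3/Q + Q/(-1)) = 18 - 6*(3/Q + Q*(-1)) = 18 - 6*(3/Q - Q) = 18 - 6*(-Q + 3/Q) = 18 + (-18/Q + 6*Q) = 18 - 18/Q + 6*Q)
w = -8
l = 4 (l = 1*4 = 4)
v(o(0, -4))*(l + w) = (18 - 18/6 + 6*6)*(4 - 8) = (18 - 18*1/6 + 36)*(-4) = (18 - 3 + 36)*(-4) = 51*(-4) = -204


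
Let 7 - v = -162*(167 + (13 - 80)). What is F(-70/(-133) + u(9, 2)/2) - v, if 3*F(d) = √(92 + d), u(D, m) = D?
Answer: -16207 + √140106/114 ≈ -16204.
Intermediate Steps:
F(d) = √(92 + d)/3
v = 16207 (v = 7 - (-162)*(167 + (13 - 80)) = 7 - (-162)*(167 - 67) = 7 - (-162)*100 = 7 - 1*(-16200) = 7 + 16200 = 16207)
F(-70/(-133) + u(9, 2)/2) - v = √(92 + (-70/(-133) + 9/2))/3 - 1*16207 = √(92 + (-70*(-1/133) + 9*(½)))/3 - 16207 = √(92 + (10/19 + 9/2))/3 - 16207 = √(92 + 191/38)/3 - 16207 = √(3687/38)/3 - 16207 = (√140106/38)/3 - 16207 = √140106/114 - 16207 = -16207 + √140106/114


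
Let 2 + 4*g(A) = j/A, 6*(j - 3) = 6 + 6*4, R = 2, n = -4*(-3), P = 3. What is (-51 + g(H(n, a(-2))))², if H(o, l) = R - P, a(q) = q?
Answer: 11449/4 ≈ 2862.3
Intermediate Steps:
n = 12
H(o, l) = -1 (H(o, l) = 2 - 1*3 = 2 - 3 = -1)
j = 8 (j = 3 + (6 + 6*4)/6 = 3 + (6 + 24)/6 = 3 + (⅙)*30 = 3 + 5 = 8)
g(A) = -½ + 2/A (g(A) = -½ + (8/A)/4 = -½ + 2/A)
(-51 + g(H(n, a(-2))))² = (-51 + (½)*(4 - 1*(-1))/(-1))² = (-51 + (½)*(-1)*(4 + 1))² = (-51 + (½)*(-1)*5)² = (-51 - 5/2)² = (-107/2)² = 11449/4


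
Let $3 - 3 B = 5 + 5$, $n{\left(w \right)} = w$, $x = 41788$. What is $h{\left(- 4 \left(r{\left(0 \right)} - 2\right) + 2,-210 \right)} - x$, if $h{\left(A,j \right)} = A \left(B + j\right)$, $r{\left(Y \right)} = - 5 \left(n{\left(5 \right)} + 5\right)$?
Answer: $-86378$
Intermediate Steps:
$r{\left(Y \right)} = -50$ ($r{\left(Y \right)} = - 5 \left(5 + 5\right) = \left(-5\right) 10 = -50$)
$B = - \frac{7}{3}$ ($B = 1 - \frac{5 + 5}{3} = 1 - \frac{10}{3} = - \frac{7}{3} \approx -2.3333$)
$h{\left(A,j \right)} = A \left(- \frac{7}{3} + j\right)$
$h{\left(- 4 \left(r{\left(0 \right)} - 2\right) + 2,-210 \right)} - x = \frac{\left(- 4 \left(-50 - 2\right) + 2\right) \left(-7 + 3 \left(-210\right)\right)}{3} - 41788 = \frac{\left(- 4 \left(-50 - 2\right) + 2\right) \left(-7 - 630\right)}{3} - 41788 = \frac{1}{3} \left(\left(-4\right) \left(-52\right) + 2\right) \left(-637\right) - 41788 = \frac{1}{3} \left(208 + 2\right) \left(-637\right) - 41788 = \frac{1}{3} \cdot 210 \left(-637\right) - 41788 = -44590 - 41788 = -86378$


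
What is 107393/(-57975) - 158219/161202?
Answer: -2942745879/1038409550 ≈ -2.8339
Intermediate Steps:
107393/(-57975) - 158219/161202 = 107393*(-1/57975) - 158219*1/161202 = -107393/57975 - 158219/161202 = -2942745879/1038409550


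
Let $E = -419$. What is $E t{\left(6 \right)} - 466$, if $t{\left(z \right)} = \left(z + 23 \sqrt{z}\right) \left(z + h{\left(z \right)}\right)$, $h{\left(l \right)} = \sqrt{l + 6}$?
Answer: $-15550 - 57822 \sqrt{2} - 57822 \sqrt{6} - 5028 \sqrt{3} \approx -2.4767 \cdot 10^{5}$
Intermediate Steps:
$h{\left(l \right)} = \sqrt{6 + l}$
$t{\left(z \right)} = \left(z + \sqrt{6 + z}\right) \left(z + 23 \sqrt{z}\right)$ ($t{\left(z \right)} = \left(z + 23 \sqrt{z}\right) \left(z + \sqrt{6 + z}\right) = \left(z + \sqrt{6 + z}\right) \left(z + 23 \sqrt{z}\right)$)
$E t{\left(6 \right)} - 466 = - 419 \left(6^{2} + 23 \cdot 6^{\frac{3}{2}} + 6 \sqrt{6 + 6} + 23 \sqrt{6} \sqrt{6 + 6}\right) - 466 = - 419 \left(36 + 23 \cdot 6 \sqrt{6} + 6 \sqrt{12} + 23 \sqrt{6} \sqrt{12}\right) - 466 = - 419 \left(36 + 138 \sqrt{6} + 6 \cdot 2 \sqrt{3} + 23 \sqrt{6} \cdot 2 \sqrt{3}\right) - 466 = - 419 \left(36 + 138 \sqrt{6} + 12 \sqrt{3} + 138 \sqrt{2}\right) - 466 = - 419 \left(36 + 12 \sqrt{3} + 138 \sqrt{2} + 138 \sqrt{6}\right) - 466 = \left(-15084 - 57822 \sqrt{2} - 57822 \sqrt{6} - 5028 \sqrt{3}\right) - 466 = -15550 - 57822 \sqrt{2} - 57822 \sqrt{6} - 5028 \sqrt{3}$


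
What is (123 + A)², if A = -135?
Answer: 144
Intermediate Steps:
(123 + A)² = (123 - 135)² = (-12)² = 144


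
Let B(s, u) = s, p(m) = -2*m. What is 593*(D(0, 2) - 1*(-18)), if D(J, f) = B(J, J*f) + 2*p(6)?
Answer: -3558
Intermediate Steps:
D(J, f) = -24 + J (D(J, f) = J + 2*(-2*6) = J + 2*(-12) = J - 24 = -24 + J)
593*(D(0, 2) - 1*(-18)) = 593*((-24 + 0) - 1*(-18)) = 593*(-24 + 18) = 593*(-6) = -3558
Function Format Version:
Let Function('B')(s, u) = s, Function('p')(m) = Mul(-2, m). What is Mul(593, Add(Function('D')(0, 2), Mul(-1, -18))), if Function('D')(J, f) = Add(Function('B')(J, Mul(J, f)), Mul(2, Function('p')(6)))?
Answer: -3558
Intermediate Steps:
Function('D')(J, f) = Add(-24, J) (Function('D')(J, f) = Add(J, Mul(2, Mul(-2, 6))) = Add(J, Mul(2, -12)) = Add(J, -24) = Add(-24, J))
Mul(593, Add(Function('D')(0, 2), Mul(-1, -18))) = Mul(593, Add(Add(-24, 0), Mul(-1, -18))) = Mul(593, Add(-24, 18)) = Mul(593, -6) = -3558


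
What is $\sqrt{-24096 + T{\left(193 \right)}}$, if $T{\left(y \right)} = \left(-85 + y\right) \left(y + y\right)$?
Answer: $2 \sqrt{4398} \approx 132.63$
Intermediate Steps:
$T{\left(y \right)} = 2 y \left(-85 + y\right)$ ($T{\left(y \right)} = \left(-85 + y\right) 2 y = 2 y \left(-85 + y\right)$)
$\sqrt{-24096 + T{\left(193 \right)}} = \sqrt{-24096 + 2 \cdot 193 \left(-85 + 193\right)} = \sqrt{-24096 + 2 \cdot 193 \cdot 108} = \sqrt{-24096 + 41688} = \sqrt{17592} = 2 \sqrt{4398}$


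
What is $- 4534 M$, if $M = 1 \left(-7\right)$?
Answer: $31738$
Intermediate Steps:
$M = -7$
$- 4534 M = \left(-4534\right) \left(-7\right) = 31738$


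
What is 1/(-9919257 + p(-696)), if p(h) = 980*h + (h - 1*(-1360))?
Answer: -1/10600673 ≈ -9.4334e-8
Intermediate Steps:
p(h) = 1360 + 981*h (p(h) = 980*h + (h + 1360) = 980*h + (1360 + h) = 1360 + 981*h)
1/(-9919257 + p(-696)) = 1/(-9919257 + (1360 + 981*(-696))) = 1/(-9919257 + (1360 - 682776)) = 1/(-9919257 - 681416) = 1/(-10600673) = -1/10600673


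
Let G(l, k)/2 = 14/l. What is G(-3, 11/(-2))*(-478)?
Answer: 13384/3 ≈ 4461.3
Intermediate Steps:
G(l, k) = 28/l (G(l, k) = 2*(14/l) = 28/l)
G(-3, 11/(-2))*(-478) = (28/(-3))*(-478) = (28*(-1/3))*(-478) = -28/3*(-478) = 13384/3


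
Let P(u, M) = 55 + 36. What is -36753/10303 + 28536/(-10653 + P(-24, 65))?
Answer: -341095797/54410143 ≈ -6.2690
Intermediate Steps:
P(u, M) = 91
-36753/10303 + 28536/(-10653 + P(-24, 65)) = -36753/10303 + 28536/(-10653 + 91) = -36753*1/10303 + 28536/(-10562) = -36753/10303 + 28536*(-1/10562) = -36753/10303 - 14268/5281 = -341095797/54410143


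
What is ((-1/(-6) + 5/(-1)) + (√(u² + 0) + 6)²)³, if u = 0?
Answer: 6539203/216 ≈ 30274.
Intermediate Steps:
((-1/(-6) + 5/(-1)) + (√(u² + 0) + 6)²)³ = ((-1/(-6) + 5/(-1)) + (√(0² + 0) + 6)²)³ = ((-1*(-⅙) + 5*(-1)) + (√(0 + 0) + 6)²)³ = ((⅙ - 5) + (√0 + 6)²)³ = (-29/6 + (0 + 6)²)³ = (-29/6 + 6²)³ = (-29/6 + 36)³ = (187/6)³ = 6539203/216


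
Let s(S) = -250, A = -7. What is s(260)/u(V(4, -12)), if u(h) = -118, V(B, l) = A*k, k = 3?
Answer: 125/59 ≈ 2.1186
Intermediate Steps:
V(B, l) = -21 (V(B, l) = -7*3 = -21)
s(260)/u(V(4, -12)) = -250/(-118) = -250*(-1/118) = 125/59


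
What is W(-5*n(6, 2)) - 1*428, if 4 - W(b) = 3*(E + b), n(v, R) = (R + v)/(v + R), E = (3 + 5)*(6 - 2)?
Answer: -505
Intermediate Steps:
E = 32 (E = 8*4 = 32)
n(v, R) = 1 (n(v, R) = (R + v)/(R + v) = 1)
W(b) = -92 - 3*b (W(b) = 4 - 3*(32 + b) = 4 - (96 + 3*b) = 4 + (-96 - 3*b) = -92 - 3*b)
W(-5*n(6, 2)) - 1*428 = (-92 - (-15)) - 1*428 = (-92 - 3*(-5)) - 428 = (-92 + 15) - 428 = -77 - 428 = -505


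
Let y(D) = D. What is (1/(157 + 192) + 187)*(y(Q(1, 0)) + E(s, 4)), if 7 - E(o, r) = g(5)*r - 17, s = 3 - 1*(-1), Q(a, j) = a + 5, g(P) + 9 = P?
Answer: 3002144/349 ≈ 8602.1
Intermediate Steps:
g(P) = -9 + P
Q(a, j) = 5 + a
s = 4 (s = 3 + 1 = 4)
E(o, r) = 24 + 4*r (E(o, r) = 7 - ((-9 + 5)*r - 17) = 7 - (-4*r - 17) = 7 - (-17 - 4*r) = 7 + (17 + 4*r) = 24 + 4*r)
(1/(157 + 192) + 187)*(y(Q(1, 0)) + E(s, 4)) = (1/(157 + 192) + 187)*((5 + 1) + (24 + 4*4)) = (1/349 + 187)*(6 + (24 + 16)) = (1/349 + 187)*(6 + 40) = (65264/349)*46 = 3002144/349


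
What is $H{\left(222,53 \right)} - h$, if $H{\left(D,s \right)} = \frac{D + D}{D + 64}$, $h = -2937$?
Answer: $\frac{420213}{143} \approx 2938.6$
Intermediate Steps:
$H{\left(D,s \right)} = \frac{2 D}{64 + D}$
$H{\left(222,53 \right)} - h = 2 \cdot 222 \frac{1}{64 + 222} - -2937 = 2 \cdot 222 \cdot \frac{1}{286} + 2937 = \frac{222}{143} + 2937 = \frac{420213}{143}$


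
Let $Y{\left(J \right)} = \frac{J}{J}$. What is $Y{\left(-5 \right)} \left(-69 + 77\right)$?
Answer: $8$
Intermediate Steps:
$Y{\left(J \right)} = 1$
$Y{\left(-5 \right)} \left(-69 + 77\right) = 1 \left(-69 + 77\right) = 1 \cdot 8 = 8$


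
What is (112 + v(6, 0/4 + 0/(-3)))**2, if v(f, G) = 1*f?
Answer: 13924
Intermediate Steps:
v(f, G) = f
(112 + v(6, 0/4 + 0/(-3)))**2 = (112 + 6)**2 = 118**2 = 13924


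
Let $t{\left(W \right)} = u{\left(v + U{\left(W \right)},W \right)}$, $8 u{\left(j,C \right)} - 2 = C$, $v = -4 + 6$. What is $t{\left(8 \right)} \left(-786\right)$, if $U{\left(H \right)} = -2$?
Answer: $- \frac{1965}{2} \approx -982.5$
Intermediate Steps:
$v = 2$
$u{\left(j,C \right)} = \frac{1}{4} + \frac{C}{8}$
$t{\left(W \right)} = \frac{1}{4} + \frac{W}{8}$
$t{\left(8 \right)} \left(-786\right) = \left(\frac{1}{4} + \frac{1}{8} \cdot 8\right) \left(-786\right) = \left(\frac{1}{4} + 1\right) \left(-786\right) = \frac{5}{4} \left(-786\right) = - \frac{1965}{2}$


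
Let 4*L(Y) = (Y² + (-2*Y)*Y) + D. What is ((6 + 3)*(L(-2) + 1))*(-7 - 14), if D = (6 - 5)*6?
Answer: -567/2 ≈ -283.50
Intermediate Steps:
D = 6 (D = 1*6 = 6)
L(Y) = 3/2 - Y²/4 (L(Y) = ((Y² + (-2*Y)*Y) + 6)/4 = ((Y² - 2*Y²) + 6)/4 = (-Y² + 6)/4 = (6 - Y²)/4 = 3/2 - Y²/4)
((6 + 3)*(L(-2) + 1))*(-7 - 14) = ((6 + 3)*((3/2 - ¼*(-2)²) + 1))*(-7 - 14) = (9*((3/2 - ¼*4) + 1))*(-21) = (9*((3/2 - 1) + 1))*(-21) = (9*(½ + 1))*(-21) = (9*(3/2))*(-21) = (27/2)*(-21) = -567/2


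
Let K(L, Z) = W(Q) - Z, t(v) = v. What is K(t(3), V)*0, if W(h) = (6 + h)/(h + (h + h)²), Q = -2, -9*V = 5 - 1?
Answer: 0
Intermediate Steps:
V = -4/9 (V = -(5 - 1)/9 = -⅑*4 = -4/9 ≈ -0.44444)
W(h) = (6 + h)/(h + 4*h²) (W(h) = (6 + h)/(h + (2*h)²) = (6 + h)/(h + 4*h²))
K(L, Z) = 2/7 - Z (K(L, Z) = (6 - 2)/((-2)*(1 + 4*(-2))) - Z = -½*4/(1 - 8) - Z = -½*4/(-7) - Z = -½*(-⅐)*4 - Z = 2/7 - Z)
K(t(3), V)*0 = (2/7 - 1*(-4/9))*0 = (2/7 + 4/9)*0 = (46/63)*0 = 0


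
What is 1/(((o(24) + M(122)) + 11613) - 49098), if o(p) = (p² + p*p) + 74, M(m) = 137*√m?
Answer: -36259/1312425263 - 137*√122/1312425263 ≈ -2.8780e-5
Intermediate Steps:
o(p) = 74 + 2*p² (o(p) = (p² + p²) + 74 = 2*p² + 74 = 74 + 2*p²)
1/(((o(24) + M(122)) + 11613) - 49098) = 1/((((74 + 2*24²) + 137*√122) + 11613) - 49098) = 1/((((74 + 2*576) + 137*√122) + 11613) - 49098) = 1/((((74 + 1152) + 137*√122) + 11613) - 49098) = 1/(((1226 + 137*√122) + 11613) - 49098) = 1/((12839 + 137*√122) - 49098) = 1/(-36259 + 137*√122)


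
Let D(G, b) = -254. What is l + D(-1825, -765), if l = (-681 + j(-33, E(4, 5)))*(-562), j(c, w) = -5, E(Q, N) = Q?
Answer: 385278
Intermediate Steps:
l = 385532 (l = (-681 - 5)*(-562) = -686*(-562) = 385532)
l + D(-1825, -765) = 385532 - 254 = 385278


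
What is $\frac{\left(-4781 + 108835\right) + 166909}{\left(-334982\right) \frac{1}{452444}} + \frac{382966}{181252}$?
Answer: $- \frac{5555141606718883}{15179039366} \approx -3.6597 \cdot 10^{5}$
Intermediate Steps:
$\frac{\left(-4781 + 108835\right) + 166909}{\left(-334982\right) \frac{1}{452444}} + \frac{382966}{181252} = \frac{104054 + 166909}{\left(-334982\right) \frac{1}{452444}} + 382966 \cdot \frac{1}{181252} = \frac{270963}{- \frac{167491}{226222}} + \frac{191483}{90626} = 270963 \left(- \frac{226222}{167491}\right) + \frac{191483}{90626} = - \frac{61297791786}{167491} + \frac{191483}{90626} = - \frac{5555141606718883}{15179039366}$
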